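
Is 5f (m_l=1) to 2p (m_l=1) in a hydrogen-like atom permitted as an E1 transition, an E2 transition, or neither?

Δl = 1 − 3 = -2; l_i + l_f = 4.
Δm_l = +0.
E1 (Δl = ±1, |Δm_l| ≤ 1): not satisfied.
E2 (Δl = 0,±2, l_i+l_f ≥ 2, |Δm_l| ≤ 2): satisfied.

E2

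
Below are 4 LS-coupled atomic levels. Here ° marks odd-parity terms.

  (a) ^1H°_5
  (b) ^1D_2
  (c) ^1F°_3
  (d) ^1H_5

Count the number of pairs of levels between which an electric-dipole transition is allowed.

(a)–(b): forbidden (ΔL, ΔJ).
(a)–(c): forbidden (parity, ΔL, ΔJ).
(a)–(d): allowed.
(b)–(c): allowed.
(b)–(d): forbidden (parity, ΔL, ΔJ).
(c)–(d): forbidden (ΔL, ΔJ).
Allowed pairs: 2 of 6.

2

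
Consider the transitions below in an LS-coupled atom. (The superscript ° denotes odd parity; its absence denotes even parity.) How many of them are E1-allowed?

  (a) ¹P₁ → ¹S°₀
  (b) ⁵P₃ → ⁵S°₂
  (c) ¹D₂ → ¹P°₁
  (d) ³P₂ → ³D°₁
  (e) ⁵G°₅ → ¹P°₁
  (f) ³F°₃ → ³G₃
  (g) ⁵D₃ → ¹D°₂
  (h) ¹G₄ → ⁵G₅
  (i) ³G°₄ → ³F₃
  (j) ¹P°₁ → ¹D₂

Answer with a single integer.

(a) allowed
(b) allowed
(c) allowed
(d) allowed
(e) forbidden (parity, ΔS, ΔL, ΔJ fail)
(f) allowed
(g) forbidden (ΔS fails)
(h) forbidden (parity, ΔS fail)
(i) allowed
(j) allowed
Total allowed: 7 of 10.

7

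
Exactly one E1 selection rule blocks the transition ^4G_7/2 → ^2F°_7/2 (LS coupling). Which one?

the ΔS = 0 rule

Reading off the term symbols: S 3/2→1/2, L 4→3, J 7/2→7/2, parity even→odd.
ΔJ = 0, ±1 (not J=0↔0): J: 7/2 → 7/2, ΔJ = +0 — satisfied.
ΔS = 0: S: 3/2 → 1/2 — violated.
Parity must change: even → odd — satisfied.
ΔL = 0, ±1 (not L=0↔0): L: 4 → 3, ΔL = -1 — satisfied.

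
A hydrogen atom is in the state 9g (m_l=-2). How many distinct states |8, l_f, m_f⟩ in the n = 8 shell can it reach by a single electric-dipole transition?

6

E1 requires Δl = ±1, so l_f ∈ {3, 5}; with 0 ≤ l_f ≤ n_f−1 = 7, the allowed l_f values are {3, 5}.
For l_f = 3: m_f ∈ {m_i−1, m_i, m_i+1} ∩ [−3, 3] = {-3, -2, -1} → 3 states.
For l_f = 5: m_f ∈ {m_i−1, m_i, m_i+1} ∩ [−5, 5] = {-3, -2, -1} → 3 states.
Total: 6.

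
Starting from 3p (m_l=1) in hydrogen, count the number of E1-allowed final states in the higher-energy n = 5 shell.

4

E1 requires Δl = ±1, so l_f ∈ {0, 2}; with 0 ≤ l_f ≤ n_f−1 = 4, the allowed l_f values are {0, 2}.
For l_f = 0: m_f ∈ {m_i−1, m_i, m_i+1} ∩ [−0, 0] = {0} → 1 state.
For l_f = 2: m_f ∈ {m_i−1, m_i, m_i+1} ∩ [−2, 2] = {0, 1, 2} → 3 states.
Total: 4.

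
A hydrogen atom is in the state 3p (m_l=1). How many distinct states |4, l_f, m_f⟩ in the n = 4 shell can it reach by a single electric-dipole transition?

E1 requires Δl = ±1, so l_f ∈ {0, 2}; with 0 ≤ l_f ≤ n_f−1 = 3, the allowed l_f values are {0, 2}.
For l_f = 0: m_f ∈ {m_i−1, m_i, m_i+1} ∩ [−0, 0] = {0} → 1 state.
For l_f = 2: m_f ∈ {m_i−1, m_i, m_i+1} ∩ [−2, 2] = {0, 1, 2} → 3 states.
Total: 4.

4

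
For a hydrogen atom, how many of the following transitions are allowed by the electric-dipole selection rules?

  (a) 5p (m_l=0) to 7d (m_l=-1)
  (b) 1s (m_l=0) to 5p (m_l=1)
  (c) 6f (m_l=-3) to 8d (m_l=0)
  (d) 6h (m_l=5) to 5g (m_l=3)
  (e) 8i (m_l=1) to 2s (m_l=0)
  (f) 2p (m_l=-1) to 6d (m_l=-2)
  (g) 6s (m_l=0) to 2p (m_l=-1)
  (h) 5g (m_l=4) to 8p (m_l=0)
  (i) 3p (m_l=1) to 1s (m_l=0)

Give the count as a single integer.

5

(a) allowed
(b) allowed
(c) forbidden — Δm_l = +3 (E1 requires Δm_l = 0, ±1)
(d) forbidden — Δm_l = -2 (E1 requires Δm_l = 0, ±1)
(e) forbidden — Δl = -6 (E1 requires Δl = ±1)
(f) allowed
(g) allowed
(h) forbidden — Δl = -3 (E1 requires Δl = ±1); Δm_l = -4 (E1 requires Δm_l = 0, ±1)
(i) allowed
Total allowed: 5 of 9.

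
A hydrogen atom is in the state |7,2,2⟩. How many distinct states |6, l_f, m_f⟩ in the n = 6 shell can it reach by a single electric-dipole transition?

4

E1 requires Δl = ±1, so l_f ∈ {1, 3}; with 0 ≤ l_f ≤ n_f−1 = 5, the allowed l_f values are {1, 3}.
For l_f = 1: m_f ∈ {m_i−1, m_i, m_i+1} ∩ [−1, 1] = {1} → 1 state.
For l_f = 3: m_f ∈ {m_i−1, m_i, m_i+1} ∩ [−3, 3] = {1, 2, 3} → 3 states.
Total: 4.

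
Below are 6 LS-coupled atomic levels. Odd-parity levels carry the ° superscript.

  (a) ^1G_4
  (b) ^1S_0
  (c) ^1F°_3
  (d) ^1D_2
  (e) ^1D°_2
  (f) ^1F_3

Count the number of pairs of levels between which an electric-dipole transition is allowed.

5

(a)–(b): forbidden (parity, ΔL, ΔJ).
(a)–(c): allowed.
(a)–(d): forbidden (parity, ΔL, ΔJ).
(a)–(e): forbidden (ΔL, ΔJ).
(a)–(f): forbidden (parity).
(b)–(c): forbidden (ΔL, ΔJ).
(b)–(d): forbidden (parity, ΔL, ΔJ).
(b)–(e): forbidden (ΔL, ΔJ).
(b)–(f): forbidden (parity, ΔL, ΔJ).
(c)–(d): allowed.
(c)–(e): forbidden (parity).
(c)–(f): allowed.
(d)–(e): allowed.
(d)–(f): forbidden (parity).
(e)–(f): allowed.
Allowed pairs: 5 of 15.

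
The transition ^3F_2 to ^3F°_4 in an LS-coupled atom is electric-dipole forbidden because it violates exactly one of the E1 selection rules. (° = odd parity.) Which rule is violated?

the ΔJ = 0, ±1 rule

Reading off the term symbols: S 1→1, L 3→3, J 2→4, parity even→odd.
Parity must change: even → odd — passes.
ΔS = 0: S: 1 → 1 — passes.
ΔL = 0, ±1 (not L=0↔0): L: 3 → 3, ΔL = +0 — passes.
ΔJ = 0, ±1 (not J=0↔0): J: 2 → 4, ΔJ = +2 — fails.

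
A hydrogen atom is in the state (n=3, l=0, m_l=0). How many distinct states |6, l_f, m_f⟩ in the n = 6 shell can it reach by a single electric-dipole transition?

E1 requires Δl = ±1, so l_f ∈ {-1, 1}; with 0 ≤ l_f ≤ n_f−1 = 5, the allowed l_f values are {1}.
For l_f = 1: m_f ∈ {m_i−1, m_i, m_i+1} ∩ [−1, 1] = {-1, 0, 1} → 3 states.
Total: 3.

3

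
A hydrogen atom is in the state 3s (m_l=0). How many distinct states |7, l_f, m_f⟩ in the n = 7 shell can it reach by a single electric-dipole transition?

3

E1 requires Δl = ±1, so l_f ∈ {-1, 1}; with 0 ≤ l_f ≤ n_f−1 = 6, the allowed l_f values are {1}.
For l_f = 1: m_f ∈ {m_i−1, m_i, m_i+1} ∩ [−1, 1] = {-1, 0, 1} → 3 states.
Total: 3.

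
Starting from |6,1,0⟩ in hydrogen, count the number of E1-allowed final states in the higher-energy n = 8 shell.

4

E1 requires Δl = ±1, so l_f ∈ {0, 2}; with 0 ≤ l_f ≤ n_f−1 = 7, the allowed l_f values are {0, 2}.
For l_f = 0: m_f ∈ {m_i−1, m_i, m_i+1} ∩ [−0, 0] = {0} → 1 state.
For l_f = 2: m_f ∈ {m_i−1, m_i, m_i+1} ∩ [−2, 2] = {-1, 0, 1} → 3 states.
Total: 4.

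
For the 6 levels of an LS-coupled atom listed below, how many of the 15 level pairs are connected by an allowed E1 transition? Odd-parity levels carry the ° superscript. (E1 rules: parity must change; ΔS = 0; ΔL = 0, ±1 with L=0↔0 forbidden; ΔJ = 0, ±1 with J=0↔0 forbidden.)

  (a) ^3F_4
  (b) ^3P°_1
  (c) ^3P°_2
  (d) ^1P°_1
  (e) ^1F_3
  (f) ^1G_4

(a)–(b): forbidden (ΔL, ΔJ).
(a)–(c): forbidden (ΔL, ΔJ).
(a)–(d): forbidden (ΔS, ΔL, ΔJ).
(a)–(e): forbidden (parity, ΔS).
(a)–(f): forbidden (parity, ΔS).
(b)–(c): forbidden (parity).
(b)–(d): forbidden (parity, ΔS).
(b)–(e): forbidden (ΔS, ΔL, ΔJ).
(b)–(f): forbidden (ΔS, ΔL, ΔJ).
(c)–(d): forbidden (parity, ΔS).
(c)–(e): forbidden (ΔS, ΔL).
(c)–(f): forbidden (ΔS, ΔL, ΔJ).
(d)–(e): forbidden (ΔL, ΔJ).
(d)–(f): forbidden (ΔL, ΔJ).
(e)–(f): forbidden (parity).
Allowed pairs: 0 of 15.

0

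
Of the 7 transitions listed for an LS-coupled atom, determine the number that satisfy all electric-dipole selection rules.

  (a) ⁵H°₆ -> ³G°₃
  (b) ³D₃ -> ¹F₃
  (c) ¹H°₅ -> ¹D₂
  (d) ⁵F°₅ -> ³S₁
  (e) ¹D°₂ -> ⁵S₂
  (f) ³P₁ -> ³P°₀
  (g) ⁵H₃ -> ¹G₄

(a) forbidden (parity, ΔS, ΔJ fail)
(b) forbidden (parity, ΔS fail)
(c) forbidden (ΔL, ΔJ fail)
(d) forbidden (ΔS, ΔL, ΔJ fail)
(e) forbidden (ΔS, ΔL fail)
(f) allowed
(g) forbidden (parity, ΔS fail)
Total allowed: 1 of 7.

1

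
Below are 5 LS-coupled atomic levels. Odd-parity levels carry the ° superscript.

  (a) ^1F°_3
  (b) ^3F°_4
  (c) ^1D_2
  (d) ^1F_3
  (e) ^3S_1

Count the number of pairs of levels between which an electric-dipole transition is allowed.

2

(a)–(b): forbidden (parity, ΔS).
(a)–(c): allowed.
(a)–(d): allowed.
(a)–(e): forbidden (ΔS, ΔL, ΔJ).
(b)–(c): forbidden (ΔS, ΔJ).
(b)–(d): forbidden (ΔS).
(b)–(e): forbidden (ΔL, ΔJ).
(c)–(d): forbidden (parity).
(c)–(e): forbidden (parity, ΔS, ΔL).
(d)–(e): forbidden (parity, ΔS, ΔL, ΔJ).
Allowed pairs: 2 of 10.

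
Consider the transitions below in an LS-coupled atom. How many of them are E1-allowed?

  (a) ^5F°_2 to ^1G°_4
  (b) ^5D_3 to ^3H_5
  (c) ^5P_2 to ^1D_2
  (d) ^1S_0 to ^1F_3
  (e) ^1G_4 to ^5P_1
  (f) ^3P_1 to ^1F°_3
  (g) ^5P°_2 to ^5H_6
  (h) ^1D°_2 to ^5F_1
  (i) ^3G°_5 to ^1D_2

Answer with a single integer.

0

(a) forbidden (parity, ΔS, ΔJ fail)
(b) forbidden (parity, ΔS, ΔL, ΔJ fail)
(c) forbidden (parity, ΔS fail)
(d) forbidden (parity, ΔL, ΔJ fail)
(e) forbidden (parity, ΔS, ΔL, ΔJ fail)
(f) forbidden (ΔS, ΔL, ΔJ fail)
(g) forbidden (ΔL, ΔJ fail)
(h) forbidden (ΔS fails)
(i) forbidden (ΔS, ΔL, ΔJ fail)
Total allowed: 0 of 9.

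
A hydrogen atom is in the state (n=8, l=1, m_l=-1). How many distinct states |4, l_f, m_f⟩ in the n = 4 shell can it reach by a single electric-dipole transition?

4

E1 requires Δl = ±1, so l_f ∈ {0, 2}; with 0 ≤ l_f ≤ n_f−1 = 3, the allowed l_f values are {0, 2}.
For l_f = 0: m_f ∈ {m_i−1, m_i, m_i+1} ∩ [−0, 0] = {0} → 1 state.
For l_f = 2: m_f ∈ {m_i−1, m_i, m_i+1} ∩ [−2, 2] = {-2, -1, 0} → 3 states.
Total: 4.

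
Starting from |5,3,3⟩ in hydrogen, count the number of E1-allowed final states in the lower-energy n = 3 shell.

1

E1 requires Δl = ±1, so l_f ∈ {2, 4}; with 0 ≤ l_f ≤ n_f−1 = 2, the allowed l_f values are {2}.
For l_f = 2: m_f ∈ {m_i−1, m_i, m_i+1} ∩ [−2, 2] = {2} → 1 state.
Total: 1.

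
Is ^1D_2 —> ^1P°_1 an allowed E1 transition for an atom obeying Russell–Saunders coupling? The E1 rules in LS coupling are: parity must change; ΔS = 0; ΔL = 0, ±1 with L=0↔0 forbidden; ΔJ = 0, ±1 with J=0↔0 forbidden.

allowed

Initial level: S=0, L=2, J=2, parity even. Final level: S=0, L=1, J=1, parity odd.
Parity must change: even → odd — satisfied.
ΔS = 0: S: 0 → 0 — satisfied.
ΔL = 0, ±1 (not L=0↔0): L: 2 → 1, ΔL = -1 — satisfied.
ΔJ = 0, ±1 (not J=0↔0): J: 2 → 1, ΔJ = -1 — satisfied.
All four E1 rules are satisfied.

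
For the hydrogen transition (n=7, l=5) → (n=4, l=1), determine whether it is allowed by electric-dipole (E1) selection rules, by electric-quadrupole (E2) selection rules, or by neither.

Δl = 1 − 5 = -4; l_i + l_f = 6.
E1 (Δl = ±1): not satisfied.
E2 (Δl = 0,±2, l_i+l_f ≥ 2): not satisfied.

neither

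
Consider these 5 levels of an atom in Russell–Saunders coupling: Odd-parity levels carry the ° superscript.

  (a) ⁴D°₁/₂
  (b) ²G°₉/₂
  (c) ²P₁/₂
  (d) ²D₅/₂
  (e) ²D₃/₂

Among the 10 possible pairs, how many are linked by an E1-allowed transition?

(a)–(b): forbidden (parity, ΔS, ΔL, ΔJ).
(a)–(c): forbidden (ΔS).
(a)–(d): forbidden (ΔS, ΔJ).
(a)–(e): forbidden (ΔS).
(b)–(c): forbidden (ΔL, ΔJ).
(b)–(d): forbidden (ΔL, ΔJ).
(b)–(e): forbidden (ΔL, ΔJ).
(c)–(d): forbidden (parity, ΔJ).
(c)–(e): forbidden (parity).
(d)–(e): forbidden (parity).
Allowed pairs: 0 of 10.

0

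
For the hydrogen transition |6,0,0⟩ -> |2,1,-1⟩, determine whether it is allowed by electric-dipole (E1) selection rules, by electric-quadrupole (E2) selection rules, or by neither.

E1

Δl = 1 − 0 = +1; l_i + l_f = 1.
Δm_l = -1.
E1 (Δl = ±1, |Δm_l| ≤ 1): satisfied.
E2 (Δl = 0,±2, l_i+l_f ≥ 2, |Δm_l| ≤ 2): not satisfied.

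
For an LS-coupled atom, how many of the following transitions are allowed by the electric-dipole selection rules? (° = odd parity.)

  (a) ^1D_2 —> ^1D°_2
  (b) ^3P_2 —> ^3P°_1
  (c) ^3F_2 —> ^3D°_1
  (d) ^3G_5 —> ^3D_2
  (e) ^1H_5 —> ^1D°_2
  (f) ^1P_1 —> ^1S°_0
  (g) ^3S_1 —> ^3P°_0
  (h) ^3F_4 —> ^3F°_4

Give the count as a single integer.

(a) allowed
(b) allowed
(c) allowed
(d) forbidden (parity, ΔL, ΔJ fail)
(e) forbidden (ΔL, ΔJ fail)
(f) allowed
(g) allowed
(h) allowed
Total allowed: 6 of 8.

6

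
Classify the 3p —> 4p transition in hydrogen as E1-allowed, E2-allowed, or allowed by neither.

E2

Δl = 1 − 1 = +0; l_i + l_f = 2.
E1 (Δl = ±1): not satisfied.
E2 (Δl = 0,±2, l_i+l_f ≥ 2): satisfied.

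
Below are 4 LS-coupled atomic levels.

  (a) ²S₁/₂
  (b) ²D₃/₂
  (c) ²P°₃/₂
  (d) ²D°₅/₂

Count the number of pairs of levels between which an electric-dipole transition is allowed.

3

(a)–(b): forbidden (parity, ΔL).
(a)–(c): allowed.
(a)–(d): forbidden (ΔL, ΔJ).
(b)–(c): allowed.
(b)–(d): allowed.
(c)–(d): forbidden (parity).
Allowed pairs: 3 of 6.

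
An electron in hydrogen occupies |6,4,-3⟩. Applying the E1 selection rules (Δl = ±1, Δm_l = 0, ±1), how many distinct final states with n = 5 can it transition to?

E1 requires Δl = ±1, so l_f ∈ {3, 5}; with 0 ≤ l_f ≤ n_f−1 = 4, the allowed l_f values are {3}.
For l_f = 3: m_f ∈ {m_i−1, m_i, m_i+1} ∩ [−3, 3] = {-3, -2} → 2 states.
Total: 2.

2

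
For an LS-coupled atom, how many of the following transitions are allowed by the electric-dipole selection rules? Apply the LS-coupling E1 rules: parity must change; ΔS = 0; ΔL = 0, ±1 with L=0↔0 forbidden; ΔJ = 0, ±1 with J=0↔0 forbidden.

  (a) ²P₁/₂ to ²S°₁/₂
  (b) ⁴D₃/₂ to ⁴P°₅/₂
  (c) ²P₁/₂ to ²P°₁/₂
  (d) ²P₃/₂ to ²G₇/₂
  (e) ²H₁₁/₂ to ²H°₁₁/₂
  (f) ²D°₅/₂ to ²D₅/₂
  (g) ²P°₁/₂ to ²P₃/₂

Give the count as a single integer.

(a) allowed
(b) allowed
(c) allowed
(d) forbidden (parity, ΔL, ΔJ fail)
(e) allowed
(f) allowed
(g) allowed
Total allowed: 6 of 7.

6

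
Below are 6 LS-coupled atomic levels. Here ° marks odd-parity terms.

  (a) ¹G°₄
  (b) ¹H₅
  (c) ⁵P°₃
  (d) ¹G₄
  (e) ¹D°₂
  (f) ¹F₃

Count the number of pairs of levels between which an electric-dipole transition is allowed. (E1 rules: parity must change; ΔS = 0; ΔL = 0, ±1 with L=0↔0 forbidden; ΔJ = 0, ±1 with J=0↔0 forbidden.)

(a)–(b): allowed.
(a)–(c): forbidden (parity, ΔS, ΔL).
(a)–(d): allowed.
(a)–(e): forbidden (parity, ΔL, ΔJ).
(a)–(f): allowed.
(b)–(c): forbidden (ΔS, ΔL, ΔJ).
(b)–(d): forbidden (parity).
(b)–(e): forbidden (ΔL, ΔJ).
(b)–(f): forbidden (parity, ΔL, ΔJ).
(c)–(d): forbidden (ΔS, ΔL).
(c)–(e): forbidden (parity, ΔS).
(c)–(f): forbidden (ΔS, ΔL).
(d)–(e): forbidden (ΔL, ΔJ).
(d)–(f): forbidden (parity).
(e)–(f): allowed.
Allowed pairs: 4 of 15.

4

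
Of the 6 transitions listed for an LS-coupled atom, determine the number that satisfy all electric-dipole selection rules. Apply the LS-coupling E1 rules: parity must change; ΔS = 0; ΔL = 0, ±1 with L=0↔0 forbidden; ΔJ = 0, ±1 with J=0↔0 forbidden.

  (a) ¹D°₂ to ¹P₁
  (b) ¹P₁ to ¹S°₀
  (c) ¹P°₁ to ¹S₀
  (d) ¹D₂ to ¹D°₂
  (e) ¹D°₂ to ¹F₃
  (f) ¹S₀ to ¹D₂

5

(a) allowed
(b) allowed
(c) allowed
(d) allowed
(e) allowed
(f) forbidden (parity, ΔL, ΔJ fail)
Total allowed: 5 of 6.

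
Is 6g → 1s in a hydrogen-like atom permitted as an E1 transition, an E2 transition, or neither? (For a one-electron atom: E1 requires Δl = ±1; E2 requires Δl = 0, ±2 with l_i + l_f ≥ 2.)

Δl = 0 − 4 = -4; l_i + l_f = 4.
E1 (Δl = ±1): not satisfied.
E2 (Δl = 0,±2, l_i+l_f ≥ 2): not satisfied.

neither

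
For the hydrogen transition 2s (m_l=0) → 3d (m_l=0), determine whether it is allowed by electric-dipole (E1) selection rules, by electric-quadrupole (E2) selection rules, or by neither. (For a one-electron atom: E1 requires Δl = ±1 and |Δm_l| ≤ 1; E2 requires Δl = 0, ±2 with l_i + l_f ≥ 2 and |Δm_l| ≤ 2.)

E2

Δl = 2 − 0 = +2; l_i + l_f = 2.
Δm_l = +0.
E1 (Δl = ±1, |Δm_l| ≤ 1): not satisfied.
E2 (Δl = 0,±2, l_i+l_f ≥ 2, |Δm_l| ≤ 2): satisfied.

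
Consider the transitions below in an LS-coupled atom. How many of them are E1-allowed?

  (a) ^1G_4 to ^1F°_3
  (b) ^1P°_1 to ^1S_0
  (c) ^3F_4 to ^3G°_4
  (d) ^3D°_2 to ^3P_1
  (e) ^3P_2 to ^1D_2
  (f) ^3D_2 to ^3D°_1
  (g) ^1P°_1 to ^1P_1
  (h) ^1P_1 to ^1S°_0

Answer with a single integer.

7

(a) allowed
(b) allowed
(c) allowed
(d) allowed
(e) forbidden (parity, ΔS fail)
(f) allowed
(g) allowed
(h) allowed
Total allowed: 7 of 8.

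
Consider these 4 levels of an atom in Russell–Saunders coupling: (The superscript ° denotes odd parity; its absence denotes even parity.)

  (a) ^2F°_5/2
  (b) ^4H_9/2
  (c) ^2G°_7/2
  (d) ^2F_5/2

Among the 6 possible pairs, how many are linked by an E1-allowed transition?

(a)–(b): forbidden (ΔS, ΔL, ΔJ).
(a)–(c): forbidden (parity).
(a)–(d): allowed.
(b)–(c): forbidden (ΔS).
(b)–(d): forbidden (parity, ΔS, ΔL, ΔJ).
(c)–(d): allowed.
Allowed pairs: 2 of 6.

2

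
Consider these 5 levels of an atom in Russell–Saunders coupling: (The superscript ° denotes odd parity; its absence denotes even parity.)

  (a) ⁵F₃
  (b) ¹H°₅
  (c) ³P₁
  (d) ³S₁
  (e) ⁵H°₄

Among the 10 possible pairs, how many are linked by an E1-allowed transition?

(a)–(b): forbidden (ΔS, ΔL, ΔJ).
(a)–(c): forbidden (parity, ΔS, ΔL, ΔJ).
(a)–(d): forbidden (parity, ΔS, ΔL, ΔJ).
(a)–(e): forbidden (ΔL).
(b)–(c): forbidden (ΔS, ΔL, ΔJ).
(b)–(d): forbidden (ΔS, ΔL, ΔJ).
(b)–(e): forbidden (parity, ΔS).
(c)–(d): forbidden (parity).
(c)–(e): forbidden (ΔS, ΔL, ΔJ).
(d)–(e): forbidden (ΔS, ΔL, ΔJ).
Allowed pairs: 0 of 10.

0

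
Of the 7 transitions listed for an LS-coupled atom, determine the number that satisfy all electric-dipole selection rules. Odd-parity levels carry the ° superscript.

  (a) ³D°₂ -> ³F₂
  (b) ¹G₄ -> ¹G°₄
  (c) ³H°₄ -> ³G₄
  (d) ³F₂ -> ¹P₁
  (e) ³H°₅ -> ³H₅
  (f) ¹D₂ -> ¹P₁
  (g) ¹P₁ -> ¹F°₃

4

(a) allowed
(b) allowed
(c) allowed
(d) forbidden (parity, ΔS, ΔL fail)
(e) allowed
(f) forbidden (parity fails)
(g) forbidden (ΔL, ΔJ fail)
Total allowed: 4 of 7.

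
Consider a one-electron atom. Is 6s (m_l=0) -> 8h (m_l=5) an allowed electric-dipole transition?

l: 0 → 5 (Δl = +5). Δl = ±1 fails.
Δm_l = 5 − (0) = +5. E1 requires Δm_l = 0, ±1: fails.
The transition is electric-dipole forbidden.

forbidden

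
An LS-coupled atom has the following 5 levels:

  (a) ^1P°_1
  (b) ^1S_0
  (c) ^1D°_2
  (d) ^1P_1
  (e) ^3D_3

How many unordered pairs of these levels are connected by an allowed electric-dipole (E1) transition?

(a)–(b): allowed.
(a)–(c): forbidden (parity).
(a)–(d): allowed.
(a)–(e): forbidden (ΔS, ΔJ).
(b)–(c): forbidden (ΔL, ΔJ).
(b)–(d): forbidden (parity).
(b)–(e): forbidden (parity, ΔS, ΔL, ΔJ).
(c)–(d): allowed.
(c)–(e): forbidden (ΔS).
(d)–(e): forbidden (parity, ΔS, ΔJ).
Allowed pairs: 3 of 10.

3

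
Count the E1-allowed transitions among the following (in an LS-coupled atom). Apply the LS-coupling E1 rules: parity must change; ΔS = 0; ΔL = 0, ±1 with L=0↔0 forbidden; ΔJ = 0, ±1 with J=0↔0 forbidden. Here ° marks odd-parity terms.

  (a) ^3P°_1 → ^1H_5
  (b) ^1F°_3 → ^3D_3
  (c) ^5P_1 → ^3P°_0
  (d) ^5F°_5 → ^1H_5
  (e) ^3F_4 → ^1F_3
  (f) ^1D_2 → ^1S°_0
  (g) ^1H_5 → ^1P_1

0

(a) forbidden (ΔS, ΔL, ΔJ fail)
(b) forbidden (ΔS fails)
(c) forbidden (ΔS fails)
(d) forbidden (ΔS, ΔL fail)
(e) forbidden (parity, ΔS fail)
(f) forbidden (ΔL, ΔJ fail)
(g) forbidden (parity, ΔL, ΔJ fail)
Total allowed: 0 of 7.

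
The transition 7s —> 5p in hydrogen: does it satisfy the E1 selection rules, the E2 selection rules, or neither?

Δl = 1 − 0 = +1; l_i + l_f = 1.
E1 (Δl = ±1): satisfied.
E2 (Δl = 0,±2, l_i+l_f ≥ 2): not satisfied.

E1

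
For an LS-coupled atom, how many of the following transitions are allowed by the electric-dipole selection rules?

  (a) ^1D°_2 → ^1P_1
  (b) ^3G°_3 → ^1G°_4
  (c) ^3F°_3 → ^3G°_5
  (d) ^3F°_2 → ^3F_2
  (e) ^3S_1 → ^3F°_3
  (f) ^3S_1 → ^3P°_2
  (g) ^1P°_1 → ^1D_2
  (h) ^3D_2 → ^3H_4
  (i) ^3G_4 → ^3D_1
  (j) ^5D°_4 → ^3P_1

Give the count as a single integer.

(a) allowed
(b) forbidden (parity, ΔS fail)
(c) forbidden (parity, ΔJ fail)
(d) allowed
(e) forbidden (ΔL, ΔJ fail)
(f) allowed
(g) allowed
(h) forbidden (parity, ΔL, ΔJ fail)
(i) forbidden (parity, ΔL, ΔJ fail)
(j) forbidden (ΔS, ΔJ fail)
Total allowed: 4 of 10.

4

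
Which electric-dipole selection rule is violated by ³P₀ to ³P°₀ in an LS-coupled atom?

the J=0 ↔ J=0 exclusion

Parity must change: even → odd — satisfied.
ΔS = 0: S: 1 → 1 — satisfied.
ΔL = 0, ±1 (not L=0↔0): L: 1 → 1, ΔL = +0 — satisfied.
ΔJ = 0, ±1 (not J=0↔0): J: 0 → 0, ΔJ = +0 — violated.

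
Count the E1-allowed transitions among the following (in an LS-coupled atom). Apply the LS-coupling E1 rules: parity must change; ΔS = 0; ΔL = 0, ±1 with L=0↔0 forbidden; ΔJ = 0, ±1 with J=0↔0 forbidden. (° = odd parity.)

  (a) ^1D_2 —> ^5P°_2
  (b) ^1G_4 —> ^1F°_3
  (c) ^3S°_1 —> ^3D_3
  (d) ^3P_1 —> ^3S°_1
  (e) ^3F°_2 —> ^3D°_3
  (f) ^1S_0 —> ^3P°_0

2

(a) forbidden (ΔS fails)
(b) allowed
(c) forbidden (ΔL, ΔJ fail)
(d) allowed
(e) forbidden (parity fails)
(f) forbidden (ΔS, ΔJ fail)
Total allowed: 2 of 6.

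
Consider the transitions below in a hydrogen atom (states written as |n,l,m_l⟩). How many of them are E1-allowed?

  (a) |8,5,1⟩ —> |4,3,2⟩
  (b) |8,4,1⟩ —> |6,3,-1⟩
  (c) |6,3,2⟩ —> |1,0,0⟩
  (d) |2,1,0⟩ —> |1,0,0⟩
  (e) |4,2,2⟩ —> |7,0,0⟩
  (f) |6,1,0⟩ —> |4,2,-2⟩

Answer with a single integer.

(a) forbidden — Δl = -2 (E1 requires Δl = ±1)
(b) forbidden — Δm_l = -2 (E1 requires Δm_l = 0, ±1)
(c) forbidden — Δl = -3 (E1 requires Δl = ±1); Δm_l = -2 (E1 requires Δm_l = 0, ±1)
(d) allowed
(e) forbidden — Δl = -2 (E1 requires Δl = ±1); Δm_l = -2 (E1 requires Δm_l = 0, ±1)
(f) forbidden — Δm_l = -2 (E1 requires Δm_l = 0, ±1)
Total allowed: 1 of 6.

1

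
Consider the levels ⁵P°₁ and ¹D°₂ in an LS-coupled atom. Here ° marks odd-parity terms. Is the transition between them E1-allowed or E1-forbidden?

Parity must change: odd → odd — fails.
ΔS = 0: S: 2 → 0 — fails.
ΔL = 0, ±1 (not L=0↔0): L: 1 → 2, ΔL = +1 — ok.
ΔJ = 0, ±1 (not J=0↔0): J: 1 → 2, ΔJ = +1 — ok.
Rule(s) violated: parity, ΔS.

forbidden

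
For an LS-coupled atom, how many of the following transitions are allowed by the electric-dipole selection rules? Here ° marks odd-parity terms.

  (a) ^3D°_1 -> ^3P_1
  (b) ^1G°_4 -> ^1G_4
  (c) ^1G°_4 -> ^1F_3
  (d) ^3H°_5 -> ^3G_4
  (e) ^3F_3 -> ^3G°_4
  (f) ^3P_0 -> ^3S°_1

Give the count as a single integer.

6

(a) allowed
(b) allowed
(c) allowed
(d) allowed
(e) allowed
(f) allowed
Total allowed: 6 of 6.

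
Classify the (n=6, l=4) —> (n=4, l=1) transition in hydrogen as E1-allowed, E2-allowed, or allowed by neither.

neither

Δl = 1 − 4 = -3; l_i + l_f = 5.
E1 (Δl = ±1): not satisfied.
E2 (Δl = 0,±2, l_i+l_f ≥ 2): not satisfied.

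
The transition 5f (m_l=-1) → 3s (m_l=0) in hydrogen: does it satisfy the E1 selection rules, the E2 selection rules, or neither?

Δl = 0 − 3 = -3; l_i + l_f = 3.
Δm_l = +1.
E1 (Δl = ±1, |Δm_l| ≤ 1): not satisfied.
E2 (Δl = 0,±2, l_i+l_f ≥ 2, |Δm_l| ≤ 2): not satisfied.

neither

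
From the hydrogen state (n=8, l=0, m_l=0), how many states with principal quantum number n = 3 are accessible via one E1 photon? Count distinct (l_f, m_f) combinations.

E1 requires Δl = ±1, so l_f ∈ {-1, 1}; with 0 ≤ l_f ≤ n_f−1 = 2, the allowed l_f values are {1}.
For l_f = 1: m_f ∈ {m_i−1, m_i, m_i+1} ∩ [−1, 1] = {-1, 0, 1} → 3 states.
Total: 3.

3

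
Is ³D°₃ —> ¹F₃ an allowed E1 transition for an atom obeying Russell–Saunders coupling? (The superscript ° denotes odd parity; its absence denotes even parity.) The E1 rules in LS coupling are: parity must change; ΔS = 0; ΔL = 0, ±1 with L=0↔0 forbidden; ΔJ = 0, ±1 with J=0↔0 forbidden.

forbidden

ΔJ = 0, ±1 (not J=0↔0): J: 3 → 3, ΔJ = +0 — passes.
Parity must change: odd → even — passes.
ΔS = 0: S: 1 → 0 — fails.
ΔL = 0, ±1 (not L=0↔0): L: 2 → 3, ΔL = +1 — passes.
Rule(s) violated: ΔS.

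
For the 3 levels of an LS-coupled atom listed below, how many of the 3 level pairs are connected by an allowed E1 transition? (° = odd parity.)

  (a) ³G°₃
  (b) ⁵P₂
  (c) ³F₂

1

(a)–(b): forbidden (ΔS, ΔL).
(a)–(c): allowed.
(b)–(c): forbidden (parity, ΔS, ΔL).
Allowed pairs: 1 of 3.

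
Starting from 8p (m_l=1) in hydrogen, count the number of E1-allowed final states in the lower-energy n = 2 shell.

E1 requires Δl = ±1, so l_f ∈ {0, 2}; with 0 ≤ l_f ≤ n_f−1 = 1, the allowed l_f values are {0}.
For l_f = 0: m_f ∈ {m_i−1, m_i, m_i+1} ∩ [−0, 0] = {0} → 1 state.
Total: 1.

1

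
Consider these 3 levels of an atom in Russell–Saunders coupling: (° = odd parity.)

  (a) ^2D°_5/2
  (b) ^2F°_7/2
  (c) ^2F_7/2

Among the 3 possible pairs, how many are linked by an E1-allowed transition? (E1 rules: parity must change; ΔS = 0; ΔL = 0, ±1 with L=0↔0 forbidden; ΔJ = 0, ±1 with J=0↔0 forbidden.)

2

(a)–(b): forbidden (parity).
(a)–(c): allowed.
(b)–(c): allowed.
Allowed pairs: 2 of 3.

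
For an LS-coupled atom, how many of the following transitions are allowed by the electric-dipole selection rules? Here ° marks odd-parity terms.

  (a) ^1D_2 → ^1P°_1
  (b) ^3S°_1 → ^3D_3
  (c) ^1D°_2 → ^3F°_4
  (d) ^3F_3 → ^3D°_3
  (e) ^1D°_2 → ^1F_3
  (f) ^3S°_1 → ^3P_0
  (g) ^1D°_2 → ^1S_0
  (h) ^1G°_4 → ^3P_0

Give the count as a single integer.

4

(a) allowed
(b) forbidden (ΔL, ΔJ fail)
(c) forbidden (parity, ΔS, ΔJ fail)
(d) allowed
(e) allowed
(f) allowed
(g) forbidden (ΔL, ΔJ fail)
(h) forbidden (ΔS, ΔL, ΔJ fail)
Total allowed: 4 of 8.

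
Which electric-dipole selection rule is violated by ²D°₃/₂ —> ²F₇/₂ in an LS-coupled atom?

Initial level: S=1/2, L=2, J=3/2, parity odd. Final level: S=1/2, L=3, J=7/2, parity even.
Parity must change: odd → even — satisfied.
ΔS = 0: S: 1/2 → 1/2 — satisfied.
ΔL = 0, ±1 (not L=0↔0): L: 2 → 3, ΔL = +1 — satisfied.
ΔJ = 0, ±1 (not J=0↔0): J: 3/2 → 7/2, ΔJ = +2 — violated.

the ΔJ = 0, ±1 rule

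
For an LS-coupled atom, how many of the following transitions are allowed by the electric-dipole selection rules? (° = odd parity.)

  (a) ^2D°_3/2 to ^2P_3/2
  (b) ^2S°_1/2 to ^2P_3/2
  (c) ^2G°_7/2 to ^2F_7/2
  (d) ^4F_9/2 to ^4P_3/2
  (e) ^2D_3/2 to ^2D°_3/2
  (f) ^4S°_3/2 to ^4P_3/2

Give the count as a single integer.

5

(a) allowed
(b) allowed
(c) allowed
(d) forbidden (parity, ΔL, ΔJ fail)
(e) allowed
(f) allowed
Total allowed: 5 of 6.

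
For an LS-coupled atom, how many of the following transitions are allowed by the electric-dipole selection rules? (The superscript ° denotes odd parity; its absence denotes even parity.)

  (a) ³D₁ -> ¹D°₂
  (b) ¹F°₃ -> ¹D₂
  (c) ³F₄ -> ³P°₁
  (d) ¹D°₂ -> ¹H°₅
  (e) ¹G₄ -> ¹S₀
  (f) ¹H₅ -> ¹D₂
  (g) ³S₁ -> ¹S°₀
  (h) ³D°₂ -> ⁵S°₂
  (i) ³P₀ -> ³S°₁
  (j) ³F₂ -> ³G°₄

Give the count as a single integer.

2

(a) forbidden (ΔS fails)
(b) allowed
(c) forbidden (ΔL, ΔJ fail)
(d) forbidden (parity, ΔL, ΔJ fail)
(e) forbidden (parity, ΔL, ΔJ fail)
(f) forbidden (parity, ΔL, ΔJ fail)
(g) forbidden (ΔS, ΔL fail)
(h) forbidden (parity, ΔS, ΔL fail)
(i) allowed
(j) forbidden (ΔJ fails)
Total allowed: 2 of 10.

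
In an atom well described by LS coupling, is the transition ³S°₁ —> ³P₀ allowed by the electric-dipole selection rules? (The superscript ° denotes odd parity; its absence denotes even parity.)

allowed

Initial level: S=1, L=0, J=1, parity odd. Final level: S=1, L=1, J=0, parity even.
ΔJ = 0, ±1 (not J=0↔0): J: 1 → 0, ΔJ = -1 — passes.
ΔL = 0, ±1 (not L=0↔0): L: 0 → 1, ΔL = +1 — passes.
Parity must change: odd → even — passes.
ΔS = 0: S: 1 → 1 — passes.
All four E1 rules are satisfied.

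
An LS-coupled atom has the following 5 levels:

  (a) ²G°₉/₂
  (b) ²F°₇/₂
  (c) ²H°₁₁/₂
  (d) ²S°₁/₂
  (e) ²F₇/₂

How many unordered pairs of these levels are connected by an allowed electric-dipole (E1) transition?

2

(a)–(b): forbidden (parity).
(a)–(c): forbidden (parity).
(a)–(d): forbidden (parity, ΔL, ΔJ).
(a)–(e): allowed.
(b)–(c): forbidden (parity, ΔL, ΔJ).
(b)–(d): forbidden (parity, ΔL, ΔJ).
(b)–(e): allowed.
(c)–(d): forbidden (parity, ΔL, ΔJ).
(c)–(e): forbidden (ΔL, ΔJ).
(d)–(e): forbidden (ΔL, ΔJ).
Allowed pairs: 2 of 10.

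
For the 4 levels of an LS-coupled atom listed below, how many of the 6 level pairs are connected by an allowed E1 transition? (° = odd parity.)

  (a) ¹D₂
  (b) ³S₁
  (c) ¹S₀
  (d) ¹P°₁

(a)–(b): forbidden (parity, ΔS, ΔL).
(a)–(c): forbidden (parity, ΔL, ΔJ).
(a)–(d): allowed.
(b)–(c): forbidden (parity, ΔS, ΔL).
(b)–(d): forbidden (ΔS).
(c)–(d): allowed.
Allowed pairs: 2 of 6.

2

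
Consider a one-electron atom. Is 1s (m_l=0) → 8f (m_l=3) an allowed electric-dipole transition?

forbidden

Δl = 3 − 0 = +3; the E1 rule Δl = ±1 is fails.
Δm_l = 3 − (0) = +3. E1 requires Δm_l = 0, ±1: fails.
The transition is electric-dipole forbidden.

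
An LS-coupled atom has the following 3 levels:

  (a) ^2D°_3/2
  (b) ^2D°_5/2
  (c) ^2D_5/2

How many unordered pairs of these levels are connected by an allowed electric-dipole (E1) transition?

2

(a)–(b): forbidden (parity).
(a)–(c): allowed.
(b)–(c): allowed.
Allowed pairs: 2 of 3.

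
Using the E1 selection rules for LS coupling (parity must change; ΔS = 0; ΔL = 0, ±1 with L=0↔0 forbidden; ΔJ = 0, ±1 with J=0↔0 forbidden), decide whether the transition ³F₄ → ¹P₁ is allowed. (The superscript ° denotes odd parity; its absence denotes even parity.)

Initial level: S=1, L=3, J=4, parity even. Final level: S=0, L=1, J=1, parity even.
ΔL = 0, ±1 (not L=0↔0): L: 3 → 1, ΔL = -2 — violated.
ΔS = 0: S: 1 → 0 — violated.
Parity must change: even → even — violated.
ΔJ = 0, ±1 (not J=0↔0): J: 4 → 1, ΔJ = -3 — violated.
Rule(s) violated: parity, ΔS, ΔL, ΔJ.

forbidden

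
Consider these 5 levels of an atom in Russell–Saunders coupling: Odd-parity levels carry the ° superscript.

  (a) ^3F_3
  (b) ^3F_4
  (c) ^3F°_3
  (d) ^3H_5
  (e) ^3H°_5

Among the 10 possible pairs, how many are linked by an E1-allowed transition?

(a)–(b): forbidden (parity).
(a)–(c): allowed.
(a)–(d): forbidden (parity, ΔL, ΔJ).
(a)–(e): forbidden (ΔL, ΔJ).
(b)–(c): allowed.
(b)–(d): forbidden (parity, ΔL).
(b)–(e): forbidden (ΔL).
(c)–(d): forbidden (ΔL, ΔJ).
(c)–(e): forbidden (parity, ΔL, ΔJ).
(d)–(e): allowed.
Allowed pairs: 3 of 10.

3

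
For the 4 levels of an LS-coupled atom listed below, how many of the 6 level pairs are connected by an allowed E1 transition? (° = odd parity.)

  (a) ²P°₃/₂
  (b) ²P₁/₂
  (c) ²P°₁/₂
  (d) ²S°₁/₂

(a)–(b): allowed.
(a)–(c): forbidden (parity).
(a)–(d): forbidden (parity).
(b)–(c): allowed.
(b)–(d): allowed.
(c)–(d): forbidden (parity).
Allowed pairs: 3 of 6.

3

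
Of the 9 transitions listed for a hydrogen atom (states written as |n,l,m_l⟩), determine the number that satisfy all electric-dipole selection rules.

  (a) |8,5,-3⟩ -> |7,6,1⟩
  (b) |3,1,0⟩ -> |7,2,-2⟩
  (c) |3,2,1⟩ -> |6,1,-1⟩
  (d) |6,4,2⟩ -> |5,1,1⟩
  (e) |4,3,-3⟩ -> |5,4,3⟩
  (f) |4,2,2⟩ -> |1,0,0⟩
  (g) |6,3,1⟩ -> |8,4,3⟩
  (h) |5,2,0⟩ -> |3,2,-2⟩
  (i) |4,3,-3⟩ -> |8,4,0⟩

(a) forbidden — Δm_l = +4 (E1 requires Δm_l = 0, ±1)
(b) forbidden — Δm_l = -2 (E1 requires Δm_l = 0, ±1)
(c) forbidden — Δm_l = -2 (E1 requires Δm_l = 0, ±1)
(d) forbidden — Δl = -3 (E1 requires Δl = ±1)
(e) forbidden — Δm_l = +6 (E1 requires Δm_l = 0, ±1)
(f) forbidden — Δl = -2 (E1 requires Δl = ±1); Δm_l = -2 (E1 requires Δm_l = 0, ±1)
(g) forbidden — Δm_l = +2 (E1 requires Δm_l = 0, ±1)
(h) forbidden — Δl = +0 (E1 requires Δl = ±1); Δm_l = -2 (E1 requires Δm_l = 0, ±1)
(i) forbidden — Δm_l = +3 (E1 requires Δm_l = 0, ±1)
Total allowed: 0 of 9.

0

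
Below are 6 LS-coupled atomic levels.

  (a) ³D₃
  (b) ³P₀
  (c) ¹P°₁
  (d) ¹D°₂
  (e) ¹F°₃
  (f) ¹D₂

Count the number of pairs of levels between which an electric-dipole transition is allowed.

3

(a)–(b): forbidden (parity, ΔJ).
(a)–(c): forbidden (ΔS, ΔJ).
(a)–(d): forbidden (ΔS).
(a)–(e): forbidden (ΔS).
(a)–(f): forbidden (parity, ΔS).
(b)–(c): forbidden (ΔS).
(b)–(d): forbidden (ΔS, ΔJ).
(b)–(e): forbidden (ΔS, ΔL, ΔJ).
(b)–(f): forbidden (parity, ΔS, ΔJ).
(c)–(d): forbidden (parity).
(c)–(e): forbidden (parity, ΔL, ΔJ).
(c)–(f): allowed.
(d)–(e): forbidden (parity).
(d)–(f): allowed.
(e)–(f): allowed.
Allowed pairs: 3 of 15.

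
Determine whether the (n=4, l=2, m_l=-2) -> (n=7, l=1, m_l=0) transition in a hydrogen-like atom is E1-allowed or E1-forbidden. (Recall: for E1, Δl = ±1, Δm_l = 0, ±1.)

Initial l = 2, final l = 1, so Δl = -1. E1 requires Δl = ±1: ✓.
Δm_l = 0 − (-2) = +2. E1 requires Δm_l = 0, ±1: ✗.
The transition is electric-dipole forbidden.

forbidden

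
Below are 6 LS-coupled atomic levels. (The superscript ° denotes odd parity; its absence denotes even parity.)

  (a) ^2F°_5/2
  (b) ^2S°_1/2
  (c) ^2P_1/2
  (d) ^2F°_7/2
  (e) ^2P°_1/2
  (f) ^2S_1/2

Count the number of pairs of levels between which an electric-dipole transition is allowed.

(a)–(b): forbidden (parity, ΔL, ΔJ).
(a)–(c): forbidden (ΔL, ΔJ).
(a)–(d): forbidden (parity).
(a)–(e): forbidden (parity, ΔL, ΔJ).
(a)–(f): forbidden (ΔL, ΔJ).
(b)–(c): allowed.
(b)–(d): forbidden (parity, ΔL, ΔJ).
(b)–(e): forbidden (parity).
(b)–(f): forbidden (ΔL).
(c)–(d): forbidden (ΔL, ΔJ).
(c)–(e): allowed.
(c)–(f): forbidden (parity).
(d)–(e): forbidden (parity, ΔL, ΔJ).
(d)–(f): forbidden (ΔL, ΔJ).
(e)–(f): allowed.
Allowed pairs: 3 of 15.

3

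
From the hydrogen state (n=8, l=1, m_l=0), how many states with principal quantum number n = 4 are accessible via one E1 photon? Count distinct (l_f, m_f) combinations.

4

E1 requires Δl = ±1, so l_f ∈ {0, 2}; with 0 ≤ l_f ≤ n_f−1 = 3, the allowed l_f values are {0, 2}.
For l_f = 0: m_f ∈ {m_i−1, m_i, m_i+1} ∩ [−0, 0] = {0} → 1 state.
For l_f = 2: m_f ∈ {m_i−1, m_i, m_i+1} ∩ [−2, 2] = {-1, 0, 1} → 3 states.
Total: 4.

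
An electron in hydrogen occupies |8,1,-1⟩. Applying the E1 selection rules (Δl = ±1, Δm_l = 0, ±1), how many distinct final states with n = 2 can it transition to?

E1 requires Δl = ±1, so l_f ∈ {0, 2}; with 0 ≤ l_f ≤ n_f−1 = 1, the allowed l_f values are {0}.
For l_f = 0: m_f ∈ {m_i−1, m_i, m_i+1} ∩ [−0, 0] = {0} → 1 state.
Total: 1.

1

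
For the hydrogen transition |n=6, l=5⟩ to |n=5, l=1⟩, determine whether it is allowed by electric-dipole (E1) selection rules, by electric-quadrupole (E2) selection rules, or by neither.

Δl = 1 − 5 = -4; l_i + l_f = 6.
E1 (Δl = ±1): not satisfied.
E2 (Δl = 0,±2, l_i+l_f ≥ 2): not satisfied.

neither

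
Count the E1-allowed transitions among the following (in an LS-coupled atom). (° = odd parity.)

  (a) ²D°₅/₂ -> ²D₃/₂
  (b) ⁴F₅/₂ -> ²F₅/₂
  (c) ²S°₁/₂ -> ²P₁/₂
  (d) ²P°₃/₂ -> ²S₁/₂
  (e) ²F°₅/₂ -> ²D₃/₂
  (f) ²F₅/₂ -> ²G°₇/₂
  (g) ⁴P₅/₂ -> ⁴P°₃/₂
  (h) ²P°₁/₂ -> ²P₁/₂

7

(a) allowed
(b) forbidden (parity, ΔS fail)
(c) allowed
(d) allowed
(e) allowed
(f) allowed
(g) allowed
(h) allowed
Total allowed: 7 of 8.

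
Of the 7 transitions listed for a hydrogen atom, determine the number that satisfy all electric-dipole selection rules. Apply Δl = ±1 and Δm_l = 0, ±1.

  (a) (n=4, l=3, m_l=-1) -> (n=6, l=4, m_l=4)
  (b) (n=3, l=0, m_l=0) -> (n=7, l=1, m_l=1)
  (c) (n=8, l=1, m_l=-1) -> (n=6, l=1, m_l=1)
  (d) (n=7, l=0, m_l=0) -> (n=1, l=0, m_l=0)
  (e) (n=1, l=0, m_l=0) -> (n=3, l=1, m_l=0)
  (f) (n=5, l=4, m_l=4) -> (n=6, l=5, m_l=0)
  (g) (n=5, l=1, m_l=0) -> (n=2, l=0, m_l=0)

3

(a) forbidden — Δm_l = +5 (E1 requires Δm_l = 0, ±1)
(b) allowed
(c) forbidden — Δl = +0 (E1 requires Δl = ±1); Δm_l = +2 (E1 requires Δm_l = 0, ±1)
(d) forbidden — Δl = +0 (E1 requires Δl = ±1)
(e) allowed
(f) forbidden — Δm_l = -4 (E1 requires Δm_l = 0, ±1)
(g) allowed
Total allowed: 3 of 7.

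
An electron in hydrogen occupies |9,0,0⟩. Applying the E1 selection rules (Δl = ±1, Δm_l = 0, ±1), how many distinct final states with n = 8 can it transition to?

E1 requires Δl = ±1, so l_f ∈ {-1, 1}; with 0 ≤ l_f ≤ n_f−1 = 7, the allowed l_f values are {1}.
For l_f = 1: m_f ∈ {m_i−1, m_i, m_i+1} ∩ [−1, 1] = {-1, 0, 1} → 3 states.
Total: 3.

3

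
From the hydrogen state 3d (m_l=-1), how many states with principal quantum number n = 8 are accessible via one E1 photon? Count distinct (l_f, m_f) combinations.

5

E1 requires Δl = ±1, so l_f ∈ {1, 3}; with 0 ≤ l_f ≤ n_f−1 = 7, the allowed l_f values are {1, 3}.
For l_f = 1: m_f ∈ {m_i−1, m_i, m_i+1} ∩ [−1, 1] = {-1, 0} → 2 states.
For l_f = 3: m_f ∈ {m_i−1, m_i, m_i+1} ∩ [−3, 3] = {-2, -1, 0} → 3 states.
Total: 5.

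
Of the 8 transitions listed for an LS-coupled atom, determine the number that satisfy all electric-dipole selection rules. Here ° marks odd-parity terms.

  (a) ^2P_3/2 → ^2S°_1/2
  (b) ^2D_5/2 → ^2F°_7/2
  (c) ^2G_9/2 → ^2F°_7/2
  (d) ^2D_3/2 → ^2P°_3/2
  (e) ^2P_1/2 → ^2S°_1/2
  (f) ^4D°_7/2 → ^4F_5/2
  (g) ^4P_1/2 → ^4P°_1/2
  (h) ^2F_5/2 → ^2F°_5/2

(a) allowed
(b) allowed
(c) allowed
(d) allowed
(e) allowed
(f) allowed
(g) allowed
(h) allowed
Total allowed: 8 of 8.

8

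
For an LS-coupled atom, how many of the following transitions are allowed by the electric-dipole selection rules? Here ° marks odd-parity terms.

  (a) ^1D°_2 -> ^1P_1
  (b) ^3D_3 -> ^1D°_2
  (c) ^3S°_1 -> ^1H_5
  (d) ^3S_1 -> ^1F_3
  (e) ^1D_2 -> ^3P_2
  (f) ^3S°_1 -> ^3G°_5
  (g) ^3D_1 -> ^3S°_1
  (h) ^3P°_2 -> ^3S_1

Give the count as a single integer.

(a) allowed
(b) forbidden (ΔS fails)
(c) forbidden (ΔS, ΔL, ΔJ fail)
(d) forbidden (parity, ΔS, ΔL, ΔJ fail)
(e) forbidden (parity, ΔS fail)
(f) forbidden (parity, ΔL, ΔJ fail)
(g) forbidden (ΔL fails)
(h) allowed
Total allowed: 2 of 8.

2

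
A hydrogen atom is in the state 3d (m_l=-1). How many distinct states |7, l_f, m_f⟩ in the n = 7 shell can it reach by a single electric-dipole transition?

E1 requires Δl = ±1, so l_f ∈ {1, 3}; with 0 ≤ l_f ≤ n_f−1 = 6, the allowed l_f values are {1, 3}.
For l_f = 1: m_f ∈ {m_i−1, m_i, m_i+1} ∩ [−1, 1] = {-1, 0} → 2 states.
For l_f = 3: m_f ∈ {m_i−1, m_i, m_i+1} ∩ [−3, 3] = {-2, -1, 0} → 3 states.
Total: 5.

5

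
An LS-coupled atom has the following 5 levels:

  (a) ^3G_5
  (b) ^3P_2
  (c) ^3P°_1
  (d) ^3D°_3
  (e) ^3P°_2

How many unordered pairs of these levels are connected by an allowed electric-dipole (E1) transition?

3

(a)–(b): forbidden (parity, ΔL, ΔJ).
(a)–(c): forbidden (ΔL, ΔJ).
(a)–(d): forbidden (ΔL, ΔJ).
(a)–(e): forbidden (ΔL, ΔJ).
(b)–(c): allowed.
(b)–(d): allowed.
(b)–(e): allowed.
(c)–(d): forbidden (parity, ΔJ).
(c)–(e): forbidden (parity).
(d)–(e): forbidden (parity).
Allowed pairs: 3 of 10.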